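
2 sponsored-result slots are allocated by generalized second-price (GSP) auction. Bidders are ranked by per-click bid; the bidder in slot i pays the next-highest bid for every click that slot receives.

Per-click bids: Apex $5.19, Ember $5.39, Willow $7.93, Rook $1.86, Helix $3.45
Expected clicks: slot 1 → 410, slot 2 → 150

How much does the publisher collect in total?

Ranked by bid: $7.93 (Willow) > $5.39 (Ember) > $5.19 (Apex) > …
Slot 1: Willow pays $5.39 × 410 = $2209.90
Slot 2: Ember pays $5.19 × 150 = $778.50
Total = $2988.40

Total revenue: $2988.40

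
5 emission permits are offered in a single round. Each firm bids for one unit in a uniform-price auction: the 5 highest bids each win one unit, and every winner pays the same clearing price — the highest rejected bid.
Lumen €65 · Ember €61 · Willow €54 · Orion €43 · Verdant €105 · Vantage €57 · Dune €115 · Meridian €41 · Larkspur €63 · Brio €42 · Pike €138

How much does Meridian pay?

Meridian pays €0

Bids ranked high→low: 138 (Pike), 115 (Dune), 105 (Verdant), 65 (Lumen), 63 (Larkspur), 61 (Ember), 57 (Vantage), …
Top 5: Pike, Dune, Verdant, Lumen, Larkspur.
Clearing price = highest rejected bid = €61.
Meridian does not win → pays €0.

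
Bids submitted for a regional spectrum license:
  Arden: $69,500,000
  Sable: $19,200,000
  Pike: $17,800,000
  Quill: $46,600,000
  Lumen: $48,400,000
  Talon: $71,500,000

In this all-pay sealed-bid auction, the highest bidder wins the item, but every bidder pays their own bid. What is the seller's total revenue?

Total revenue: $273,000,000

All-pay sealed-bid auction: the highest bidder wins the item, but every bidder pays their own bid.
Bids ranked: 71,500,000 (Talon) > 69,500,000 (Arden) > 48,400,000 (Lumen) > 46,600,000 (Quill) > 19,200,000 (Sable) > 17,800,000 (Pike)
Every bidder forfeits their bid regardless of winning.
Revenue = 69,500,000 + 19,200,000 + 17,800,000 + 46,600,000 + 48,400,000 + 71,500,000 = $273,000,000.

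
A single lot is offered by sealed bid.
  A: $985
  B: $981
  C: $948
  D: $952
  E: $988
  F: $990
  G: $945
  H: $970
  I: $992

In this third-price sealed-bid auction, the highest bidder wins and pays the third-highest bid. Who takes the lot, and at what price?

I pays $988

Bids in order: 992 (I) > 990 (F) > 988 (E) > 985 (A) > 981 (B) > 970 (H) > …
I is highest; pays the third-highest bid, $988.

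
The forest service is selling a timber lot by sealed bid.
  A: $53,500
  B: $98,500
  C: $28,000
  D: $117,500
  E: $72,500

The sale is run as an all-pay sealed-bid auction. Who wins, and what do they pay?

D pays $117,500

All-pay sealed-bid auction: the highest bidder wins the item, but every bidder pays their own bid.
Sorting bids: 117,500 (D) > 98,500 (B) > 72,500 (E) > 53,500 (A) > 28,000 (C)
D is highest and takes the item; every bidder forfeits their bid.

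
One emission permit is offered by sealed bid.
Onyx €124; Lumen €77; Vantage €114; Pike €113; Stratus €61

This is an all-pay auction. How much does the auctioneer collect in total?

All-pay auction: the highest bidder wins the item, but every bidder pays their own bid.
Sorting bids: 124 (Onyx) > 114 (Vantage) > 113 (Pike) > 77 (Lumen) > 61 (Stratus)
Onyx wins with the top bid; all bids are sunk regardless.
Every bidder forfeits their bid regardless of winning.
Revenue = 124 + 77 + 114 + 113 + 61 = €489.

Total revenue: €489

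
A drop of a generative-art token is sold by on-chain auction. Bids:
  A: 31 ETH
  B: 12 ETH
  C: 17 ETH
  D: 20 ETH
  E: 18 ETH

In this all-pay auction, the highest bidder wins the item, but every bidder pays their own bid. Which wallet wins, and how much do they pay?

A pays 31 ETH

Sorting bids: 31 (A) > 20 (D) > 18 (E) > 17 (C) > 12 (B)
A wins with the top bid; all bids are sunk regardless.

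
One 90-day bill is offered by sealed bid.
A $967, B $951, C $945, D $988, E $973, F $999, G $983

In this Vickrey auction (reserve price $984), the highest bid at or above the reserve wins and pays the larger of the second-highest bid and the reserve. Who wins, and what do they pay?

Bids in order: 999 (F) > 988 (D) > 983 (G) > 973 (E) > 967 (A) > 951 (B) > …
F has the top bid at or above the reserve ($999).
Second-highest bid $988 exceeds the reserve $984 → payment $988.

F pays $988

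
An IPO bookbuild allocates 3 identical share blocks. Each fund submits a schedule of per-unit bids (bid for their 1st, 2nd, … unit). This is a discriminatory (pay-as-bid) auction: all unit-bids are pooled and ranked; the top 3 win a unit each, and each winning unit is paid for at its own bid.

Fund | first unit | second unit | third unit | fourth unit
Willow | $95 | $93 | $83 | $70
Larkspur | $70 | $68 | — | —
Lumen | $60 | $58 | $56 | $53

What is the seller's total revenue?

Merging the schedules and taking the best 3: 95 (Willow-1), 93 (Willow-2), 83 (Willow-3)
Next rejected bid: $70 (not a price — pay-as-bid).
Each winning unit pays its own bid.
Revenue = 95 + 93 + 83 = $271.

Total revenue: $271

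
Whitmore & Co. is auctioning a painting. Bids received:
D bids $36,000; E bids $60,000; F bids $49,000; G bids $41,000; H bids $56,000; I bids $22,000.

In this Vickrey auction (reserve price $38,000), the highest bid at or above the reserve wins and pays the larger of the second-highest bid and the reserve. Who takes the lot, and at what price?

E pays $56,000

Vickrey auction (reserve price $38,000): the highest bid at or above the reserve wins and pays the larger of the second-highest bid and the reserve.
Sorting bids: 60,000 (E) > 56,000 (H) > 49,000 (F) > 41,000 (G) > 36,000 (D) > 22,000 (I)
Highest eligible bid: E at $60,000.
max(second-highest $56,000, reserve $38,000) = $56,000; the reserve does not bind.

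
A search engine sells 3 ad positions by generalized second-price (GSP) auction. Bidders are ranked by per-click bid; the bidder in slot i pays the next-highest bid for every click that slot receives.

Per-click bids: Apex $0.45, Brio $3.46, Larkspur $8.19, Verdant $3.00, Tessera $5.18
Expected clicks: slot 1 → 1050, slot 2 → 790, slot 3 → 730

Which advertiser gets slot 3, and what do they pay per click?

Ranked by bid: $8.19 (Larkspur) > $5.18 (Tessera) > $3.46 (Brio) > $3.00 (Verdant) > …
Slot 3 goes to the third-ranked bidder, Brio, who pays the next bid down: $3.00/click.

Brio; $3.00 per click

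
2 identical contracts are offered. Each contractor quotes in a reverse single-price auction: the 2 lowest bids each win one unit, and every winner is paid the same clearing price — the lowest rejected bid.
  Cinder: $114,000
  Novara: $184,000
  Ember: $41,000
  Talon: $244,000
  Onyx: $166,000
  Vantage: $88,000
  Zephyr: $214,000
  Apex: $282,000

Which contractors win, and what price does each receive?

Ember, Vantage; each is paid $114,000

Bids ranked low→high: 41,000 (Ember), 88,000 (Vantage), 114,000 (Cinder), 166,000 (Onyx), …
Winners (2 units): Ember, Vantage.
Clearing price = lowest rejected bid = $114,000.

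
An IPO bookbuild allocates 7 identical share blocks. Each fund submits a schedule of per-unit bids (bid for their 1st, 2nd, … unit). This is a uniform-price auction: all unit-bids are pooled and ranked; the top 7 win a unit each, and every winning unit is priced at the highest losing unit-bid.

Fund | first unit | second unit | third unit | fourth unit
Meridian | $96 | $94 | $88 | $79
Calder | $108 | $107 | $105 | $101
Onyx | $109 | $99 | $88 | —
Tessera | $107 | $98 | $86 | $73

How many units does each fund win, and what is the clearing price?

Calder 4, Onyx 2, Tessera 1; clearing price $98

Pooled unit-bids ranked (top 7): 109 (Onyx-1), 108 (Calder-1), 107 (Calder-2), 107 (Tessera-1), 105 (Calder-3), 101 (Calder-4), 99 (Onyx-2)
The (k+1)-th unit-bid is $98.
Allocation: Calder 4, Onyx 2, Tessera 1.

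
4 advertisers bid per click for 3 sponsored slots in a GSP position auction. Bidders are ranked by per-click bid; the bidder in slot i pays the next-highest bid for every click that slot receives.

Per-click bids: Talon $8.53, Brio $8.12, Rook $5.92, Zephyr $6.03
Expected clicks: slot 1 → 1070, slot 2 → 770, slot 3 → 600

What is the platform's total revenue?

Per-click bids in order: $8.53 (Talon) > $8.12 (Brio) > $6.03 (Zephyr) > $5.92 (Rook)
Slot 1: Talon pays $8.12 × 1070 = $8688.40
Slot 2: Brio pays $6.03 × 770 = $4643.10
Slot 3: Zephyr pays $5.92 × 600 = $3552.00
Total = $16883.50

Total revenue: $16883.50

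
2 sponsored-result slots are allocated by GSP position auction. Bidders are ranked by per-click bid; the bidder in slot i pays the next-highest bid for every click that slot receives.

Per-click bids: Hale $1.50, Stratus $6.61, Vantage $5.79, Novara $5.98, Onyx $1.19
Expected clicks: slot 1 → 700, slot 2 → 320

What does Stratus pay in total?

Ranked by bid: $6.61 (Stratus) > $5.98 (Novara) > $5.79 (Vantage) > …
Stratus holds slot 1 → pays next bid $5.98 × 700 clicks = $4186.00.

Stratus pays $4186.00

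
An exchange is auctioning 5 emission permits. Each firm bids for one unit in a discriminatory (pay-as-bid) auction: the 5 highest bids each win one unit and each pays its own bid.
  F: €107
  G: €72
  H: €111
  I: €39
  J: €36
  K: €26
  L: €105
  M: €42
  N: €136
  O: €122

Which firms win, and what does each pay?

N €136, O €122, H €111, F €107, L €105

Ordering the bids: 136 (N), 122 (O), 111 (H), 107 (F), 105 (L), 72 (G), 42 (M), …
Winners (5 units): N, O, H, F, L.
Each winner pays its own bid: N €136, O €122, H €111, F €107, L €105.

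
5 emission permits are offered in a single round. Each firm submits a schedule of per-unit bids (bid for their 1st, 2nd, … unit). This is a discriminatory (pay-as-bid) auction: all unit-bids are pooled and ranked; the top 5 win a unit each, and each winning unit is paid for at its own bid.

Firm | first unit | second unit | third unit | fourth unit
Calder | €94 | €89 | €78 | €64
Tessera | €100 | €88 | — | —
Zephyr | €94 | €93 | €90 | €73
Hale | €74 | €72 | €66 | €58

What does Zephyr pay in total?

Zephyr pays €277

All unit-bids, highest first — top 5: 100 (Tessera-1), 94 (Calder-1), 94 (Zephyr-1), 93 (Zephyr-2), 90 (Zephyr-3)
Next rejected bid: €89 (not a price — pay-as-bid).
Zephyr's winning unit-bids: 94 + 93 + 90 = €277.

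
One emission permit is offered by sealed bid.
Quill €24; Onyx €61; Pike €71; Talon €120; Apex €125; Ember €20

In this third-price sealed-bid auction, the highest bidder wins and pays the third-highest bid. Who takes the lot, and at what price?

Third-price sealed-bid auction: the highest bidder wins and pays the third-highest bid.
Bids in order: 125 (Apex) > 120 (Talon) > 71 (Pike) > 61 (Onyx) > 24 (Quill) > 20 (Ember)
Apex wins; payment is bid #3 in the ranking = €71.

Apex pays €71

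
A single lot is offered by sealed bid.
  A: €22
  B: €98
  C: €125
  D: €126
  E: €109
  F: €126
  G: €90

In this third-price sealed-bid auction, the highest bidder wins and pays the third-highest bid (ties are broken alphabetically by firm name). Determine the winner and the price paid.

Rule: the highest bidder wins and pays the third-highest bid.
Sorting bids: 126 (D) > 126 (F) > 125 (C) > 109 (E) > 98 (B) > 90 (G) > …
Tie at €126 → D wins by tie-break.
D is highest; pays the third-highest bid, €125.

D pays €125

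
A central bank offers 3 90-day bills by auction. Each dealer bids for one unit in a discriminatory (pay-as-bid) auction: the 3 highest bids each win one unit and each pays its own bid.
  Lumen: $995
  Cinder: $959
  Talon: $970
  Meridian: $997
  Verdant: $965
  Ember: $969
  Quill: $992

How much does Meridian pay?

Ordering the bids: 997 (Meridian), 995 (Lumen), 992 (Quill), 970 (Talon), 969 (Ember), …
Winners (3 units): Meridian, Lumen, Quill.
Meridian wins → own bid $997.

Meridian pays $997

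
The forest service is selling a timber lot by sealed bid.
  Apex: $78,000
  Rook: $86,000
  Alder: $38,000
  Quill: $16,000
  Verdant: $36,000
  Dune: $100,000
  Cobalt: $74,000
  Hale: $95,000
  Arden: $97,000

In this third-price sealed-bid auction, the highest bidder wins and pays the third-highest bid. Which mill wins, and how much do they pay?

Dune pays $95,000

Rule: the highest bidder wins and pays the third-highest bid.
Sorting bids: 100,000 (Dune) > 97,000 (Arden) > 95,000 (Hale) > 86,000 (Rook) > 78,000 (Apex) > 74,000 (Cobalt) > …
Dune is highest; pays the third-highest bid, $95,000.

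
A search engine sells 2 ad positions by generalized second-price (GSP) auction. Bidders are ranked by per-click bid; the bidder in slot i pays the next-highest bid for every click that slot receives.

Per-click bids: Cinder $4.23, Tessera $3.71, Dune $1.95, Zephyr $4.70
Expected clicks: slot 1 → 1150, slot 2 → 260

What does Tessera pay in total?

Tessera pays $0.00

Sorting advertisers: $4.70 (Zephyr) > $4.23 (Cinder) > $3.71 (Tessera) > …
Tessera ranks below slot 2 → no slot, pays nothing.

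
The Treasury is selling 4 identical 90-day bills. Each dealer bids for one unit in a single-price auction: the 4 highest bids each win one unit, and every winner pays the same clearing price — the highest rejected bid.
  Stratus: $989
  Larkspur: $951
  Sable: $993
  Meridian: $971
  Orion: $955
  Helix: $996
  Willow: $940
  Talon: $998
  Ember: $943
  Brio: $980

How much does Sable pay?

Sorting: 998 (Talon), 996 (Helix), 993 (Sable), 989 (Stratus), 980 (Brio), 971 (Meridian), …
The 4 highest are Talon, Helix, Sable, Stratus.
Highest unsuccessful bid: $980 → clearing price.
Sable wins → pays $980.

Sable pays $980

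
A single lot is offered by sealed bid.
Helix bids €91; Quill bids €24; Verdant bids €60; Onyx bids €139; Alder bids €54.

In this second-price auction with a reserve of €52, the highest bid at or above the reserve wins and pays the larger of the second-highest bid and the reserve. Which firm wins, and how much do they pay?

Onyx pays €91

Bids in order: 139 (Onyx) > 91 (Helix) > 60 (Verdant) > 54 (Alder) > 24 (Quill)
Onyx has the top bid at or above the reserve (€139).
Second-highest bid €91 exceeds the reserve €52 → payment €91.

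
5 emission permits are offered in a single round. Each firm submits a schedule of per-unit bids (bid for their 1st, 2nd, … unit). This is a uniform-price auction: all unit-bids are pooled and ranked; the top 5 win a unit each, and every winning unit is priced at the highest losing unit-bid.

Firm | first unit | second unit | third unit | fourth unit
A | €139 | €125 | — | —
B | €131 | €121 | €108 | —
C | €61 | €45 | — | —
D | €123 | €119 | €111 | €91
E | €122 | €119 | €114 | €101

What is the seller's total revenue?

Total revenue: €605

All unit-bids, highest first — top 5: 139 (A-1), 131 (B-1), 125 (A-2), 123 (D-1), 122 (E-1)
Highest rejected unit-bid = €121.
Allocation: A 2, B 1, D 1, E 1. Every unit priced at €121.
Revenue = 5 × 121 = €605.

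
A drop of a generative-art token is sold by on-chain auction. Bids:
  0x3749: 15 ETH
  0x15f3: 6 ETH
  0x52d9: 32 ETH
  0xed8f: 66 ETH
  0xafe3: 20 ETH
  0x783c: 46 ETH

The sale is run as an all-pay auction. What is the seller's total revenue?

All-pay auction: the highest bidder wins the item, but every bidder pays their own bid.
Sorting bids: 66 (0xed8f) > 46 (0x783c) > 32 (0x52d9) > 20 (0xafe3) > 15 (0x3749) > 6 (0x15f3)
0xed8f wins with the top bid; all bids are sunk regardless.
Every bidder forfeits their bid regardless of winning.
Revenue = 15 + 6 + 32 + 66 + 20 + 46 = 185 ETH.

Total revenue: 185 ETH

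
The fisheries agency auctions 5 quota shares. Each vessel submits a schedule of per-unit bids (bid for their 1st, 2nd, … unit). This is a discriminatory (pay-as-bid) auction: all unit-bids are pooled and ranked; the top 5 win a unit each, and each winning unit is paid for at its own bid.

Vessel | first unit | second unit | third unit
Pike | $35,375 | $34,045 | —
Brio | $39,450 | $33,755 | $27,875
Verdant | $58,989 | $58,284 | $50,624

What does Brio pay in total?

Brio pays $39,450

Merging the schedules and taking the best 5: 58,989 (Verdant-1), 58,284 (Verdant-2), 50,624 (Verdant-3), 39,450 (Brio-1), 35,375 (Pike-1)
Next rejected bid: $34,045 (not a price — pay-as-bid).
Brio's winning unit-bids: 39,450 = $39,450.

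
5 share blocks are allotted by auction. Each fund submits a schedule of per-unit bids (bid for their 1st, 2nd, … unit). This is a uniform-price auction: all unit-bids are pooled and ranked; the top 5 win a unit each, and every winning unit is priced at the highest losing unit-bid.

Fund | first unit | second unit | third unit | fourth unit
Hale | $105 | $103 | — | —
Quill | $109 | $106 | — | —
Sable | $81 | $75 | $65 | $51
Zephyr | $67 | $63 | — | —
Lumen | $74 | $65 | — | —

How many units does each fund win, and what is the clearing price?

Hale 2, Quill 2, Sable 1; clearing price $75

Pooled unit-bids ranked (top 5): 109 (Quill-1), 106 (Quill-2), 105 (Hale-1), 103 (Hale-2), 81 (Sable-1)
The (k+1)-th unit-bid is $75.
Allocation: Hale 2, Quill 2, Sable 1.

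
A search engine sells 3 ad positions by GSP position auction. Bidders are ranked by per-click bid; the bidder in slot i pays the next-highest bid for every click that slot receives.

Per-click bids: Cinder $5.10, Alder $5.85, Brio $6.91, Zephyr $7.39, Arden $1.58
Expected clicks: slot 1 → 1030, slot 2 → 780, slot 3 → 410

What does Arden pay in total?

Ranked by bid: $7.39 (Zephyr) > $6.91 (Brio) > $5.85 (Alder) > $5.10 (Cinder) > …
Arden ranks below slot 3 → no slot, pays nothing.

Arden pays $0.00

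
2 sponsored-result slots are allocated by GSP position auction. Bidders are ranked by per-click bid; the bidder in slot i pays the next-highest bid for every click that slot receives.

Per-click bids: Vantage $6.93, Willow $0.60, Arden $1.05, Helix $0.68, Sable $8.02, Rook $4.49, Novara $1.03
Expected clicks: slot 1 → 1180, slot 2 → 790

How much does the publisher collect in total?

Total revenue: $11724.50

Ranked by bid: $8.02 (Sable) > $6.93 (Vantage) > $4.49 (Rook) > …
Slot 1: Sable pays $6.93 × 1180 = $8177.40
Slot 2: Vantage pays $4.49 × 790 = $3547.10
Total = $11724.50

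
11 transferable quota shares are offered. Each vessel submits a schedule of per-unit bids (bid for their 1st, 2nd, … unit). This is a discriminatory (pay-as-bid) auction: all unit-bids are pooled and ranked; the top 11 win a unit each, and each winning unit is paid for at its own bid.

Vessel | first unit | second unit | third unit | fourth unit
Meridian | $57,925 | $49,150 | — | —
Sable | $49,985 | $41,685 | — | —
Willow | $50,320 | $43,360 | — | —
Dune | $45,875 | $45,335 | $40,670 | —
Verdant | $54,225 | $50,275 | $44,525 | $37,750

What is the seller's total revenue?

Total revenue: $532,660

Pooled unit-bids ranked (top 11): 57,925 (Meridian-1), 54,225 (Verdant-1), 50,320 (Willow-1), 50,275 (Verdant-2), 49,985 (Sable-1), 49,150 (Meridian-2), 45,875 (Dune-1), 45,335 (Dune-2), 44,525 (Verdant-3), 43,360 (Willow-2), 41,685 (Sable-2)
Next rejected bid: $40,670 (not a price — pay-as-bid).
Each winning unit pays its own bid.
Revenue = 57,925 + 54,225 + 50,320 + 50,275 + 49,985 + 49,150 + 45,875 + 45,335 + 44,525 + 43,360 + 41,685 = $532,660.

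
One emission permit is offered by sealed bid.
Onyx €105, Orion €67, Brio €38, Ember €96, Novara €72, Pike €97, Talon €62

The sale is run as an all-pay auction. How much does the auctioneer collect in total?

Rule: the highest bidder wins the item, but every bidder pays their own bid.
Bids in order: 105 (Onyx) > 97 (Pike) > 96 (Ember) > 72 (Novara) > 67 (Orion) > 62 (Talon) > …
Every bidder forfeits their bid regardless of winning.
Revenue = 105 + 67 + 38 + 96 + 72 + 97 + 62 = €537.

Total revenue: €537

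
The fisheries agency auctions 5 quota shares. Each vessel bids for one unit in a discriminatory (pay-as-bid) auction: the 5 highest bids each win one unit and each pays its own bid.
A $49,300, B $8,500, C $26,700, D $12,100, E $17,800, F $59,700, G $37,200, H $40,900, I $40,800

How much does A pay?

A pays $49,300

Sorting: 59,700 (F), 49,300 (A), 40,900 (H), 40,800 (I), 37,200 (G), 26,700 (C), 17,800 (E), …
Winners (5 units): F, A, H, I, G.
A wins → own bid $49,300.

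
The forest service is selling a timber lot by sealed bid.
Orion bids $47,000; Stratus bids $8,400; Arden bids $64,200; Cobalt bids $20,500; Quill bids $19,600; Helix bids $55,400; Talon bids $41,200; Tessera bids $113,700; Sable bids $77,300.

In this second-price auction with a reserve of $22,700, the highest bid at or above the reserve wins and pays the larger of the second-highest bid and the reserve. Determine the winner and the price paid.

Tessera pays $77,300

Bids ranked: 113,700 (Tessera) > 77,300 (Sable) > 64,200 (Arden) > 55,400 (Helix) > 47,000 (Orion) > 41,200 (Talon) > …
Tessera has the top bid at or above the reserve ($113,700).
max(second-highest $77,300, reserve $22,700) = $77,300; the reserve does not bind.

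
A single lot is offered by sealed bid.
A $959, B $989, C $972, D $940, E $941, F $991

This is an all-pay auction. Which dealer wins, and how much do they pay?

Bids ranked: 991 (F) > 989 (B) > 972 (C) > 959 (A) > 941 (E) > 940 (D)
F wins with the top bid; all bids are sunk regardless.

F pays $991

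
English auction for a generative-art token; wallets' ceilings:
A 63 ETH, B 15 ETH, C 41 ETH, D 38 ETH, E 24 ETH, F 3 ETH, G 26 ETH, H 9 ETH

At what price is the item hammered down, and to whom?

Limits in order: 63 (A) > 41 (C) > 38 (D) > 26 (G) > 24 (E) > 15 (B) > …
C is the last rival to drop out, at 41 ETH; A remains and wins at that price.

A wins at 41 ETH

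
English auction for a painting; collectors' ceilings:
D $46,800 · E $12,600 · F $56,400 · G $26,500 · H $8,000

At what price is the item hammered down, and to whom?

Limits ranked: 56,400 (F) > 46,800 (D) > 26,500 (G) > 12,600 (E) > 8,000 (H)
Bidding ends when D exits at $46,800; F takes it.

F wins at $46,800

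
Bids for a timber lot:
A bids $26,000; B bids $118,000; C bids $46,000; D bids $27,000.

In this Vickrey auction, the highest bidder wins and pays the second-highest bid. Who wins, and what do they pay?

B pays $46,000

Bids ranked: 118,000 (B) > 46,000 (C) > 27,000 (D) > 26,000 (A)
B is highest; pays the second-highest bid, $46,000.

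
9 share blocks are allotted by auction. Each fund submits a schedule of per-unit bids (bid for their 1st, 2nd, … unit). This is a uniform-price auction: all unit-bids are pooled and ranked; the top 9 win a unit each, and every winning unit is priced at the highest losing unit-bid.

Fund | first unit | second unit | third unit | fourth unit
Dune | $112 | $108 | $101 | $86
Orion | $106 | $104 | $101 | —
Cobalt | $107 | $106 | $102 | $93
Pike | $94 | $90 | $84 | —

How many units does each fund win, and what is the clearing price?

Cobalt 3, Dune 3, Orion 3; clearing price $94

Pooled unit-bids ranked (top 9): 112 (Dune-1), 108 (Dune-2), 107 (Cobalt-1), 106 (Orion-1), 106 (Cobalt-2), 104 (Orion-2), 102 (Cobalt-3), 101 (Dune-3), 101 (Orion-3)
First bid not allocated: $94.
Allocation: Cobalt 3, Dune 3, Orion 3.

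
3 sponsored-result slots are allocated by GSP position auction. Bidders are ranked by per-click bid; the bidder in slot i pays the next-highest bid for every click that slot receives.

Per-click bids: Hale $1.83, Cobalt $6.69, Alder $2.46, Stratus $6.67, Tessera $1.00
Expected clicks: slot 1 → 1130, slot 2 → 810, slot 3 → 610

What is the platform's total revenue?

Total revenue: $10646.00

Ranked by bid: $6.69 (Cobalt) > $6.67 (Stratus) > $2.46 (Alder) > $1.83 (Hale) > …
Slot 1: Cobalt pays $6.67 × 1130 = $7537.10
Slot 2: Stratus pays $2.46 × 810 = $1992.60
Slot 3: Alder pays $1.83 × 610 = $1116.30
Total = $10646.00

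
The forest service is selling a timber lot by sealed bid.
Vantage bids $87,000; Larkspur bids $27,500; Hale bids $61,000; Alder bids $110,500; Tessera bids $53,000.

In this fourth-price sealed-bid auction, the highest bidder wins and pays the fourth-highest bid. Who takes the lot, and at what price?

Sorting bids: 110,500 (Alder) > 87,000 (Vantage) > 61,000 (Hale) > 53,000 (Tessera) > 27,500 (Larkspur)
Alder is highest; pays the fourth-highest bid, $53,000.

Alder pays $53,000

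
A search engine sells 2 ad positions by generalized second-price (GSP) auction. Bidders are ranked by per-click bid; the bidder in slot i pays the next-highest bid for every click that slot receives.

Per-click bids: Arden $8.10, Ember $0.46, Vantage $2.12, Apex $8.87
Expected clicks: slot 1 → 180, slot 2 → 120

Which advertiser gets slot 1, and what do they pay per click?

Per-click bids in order: $8.87 (Apex) > $8.10 (Arden) > $2.12 (Vantage) > …
Slot 1 goes to the first-ranked bidder, Apex, who pays the next bid down: $8.10/click.

Apex; $8.10 per click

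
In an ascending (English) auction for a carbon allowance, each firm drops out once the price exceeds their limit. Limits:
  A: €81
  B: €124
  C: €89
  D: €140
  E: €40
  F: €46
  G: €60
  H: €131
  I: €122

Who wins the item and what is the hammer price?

D wins at €131

Sorting limits: 140 (D) > 131 (H) > 124 (B) > 122 (I) > 89 (C) > 81 (A) > …
H is the last rival to drop out, at €131; D remains and wins at that price.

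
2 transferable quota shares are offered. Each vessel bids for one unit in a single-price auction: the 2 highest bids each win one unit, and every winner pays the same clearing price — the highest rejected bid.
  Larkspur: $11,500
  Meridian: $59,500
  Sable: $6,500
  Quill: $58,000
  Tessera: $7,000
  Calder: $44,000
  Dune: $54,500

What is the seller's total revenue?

Total revenue: $109,000

Ordering the bids: 59,500 (Meridian), 58,000 (Quill), 54,500 (Dune), 44,000 (Calder), …
The 2 highest are Meridian, Quill.
Clearing price = highest rejected bid = $54,500.
Total revenue = 2 × $54,500 = $109,000.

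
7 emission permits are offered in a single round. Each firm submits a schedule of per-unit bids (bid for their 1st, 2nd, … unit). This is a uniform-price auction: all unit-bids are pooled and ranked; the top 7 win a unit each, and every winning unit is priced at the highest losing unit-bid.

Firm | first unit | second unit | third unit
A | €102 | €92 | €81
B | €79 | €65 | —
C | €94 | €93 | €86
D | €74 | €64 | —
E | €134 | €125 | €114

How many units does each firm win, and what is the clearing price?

All unit-bids, highest first — top 7: 134 (E-1), 125 (E-2), 114 (E-3), 102 (A-1), 94 (C-1), 93 (C-2), 92 (A-2)
First bid not allocated: €86.
Allocation: A 2, C 2, E 3.

A 2, C 2, E 3; clearing price €86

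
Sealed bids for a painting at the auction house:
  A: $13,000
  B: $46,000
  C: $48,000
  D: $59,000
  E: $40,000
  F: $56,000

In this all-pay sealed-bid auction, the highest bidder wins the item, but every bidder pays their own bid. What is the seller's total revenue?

Total revenue: $262,000

Bids in order: 59,000 (D) > 56,000 (F) > 48,000 (C) > 46,000 (B) > 40,000 (E) > 13,000 (A)
Every bidder forfeits their bid regardless of winning.
Revenue = 13,000 + 46,000 + 48,000 + 59,000 + 40,000 + 56,000 = $262,000.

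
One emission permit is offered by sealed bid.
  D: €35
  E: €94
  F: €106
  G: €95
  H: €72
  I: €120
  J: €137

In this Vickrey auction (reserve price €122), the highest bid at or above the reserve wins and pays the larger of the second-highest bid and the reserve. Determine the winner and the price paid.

Vickrey auction (reserve price €122): the highest bid at or above the reserve wins and pays the larger of the second-highest bid and the reserve.
Sorting bids: 137 (J) > 120 (I) > 106 (F) > 95 (G) > 94 (E) > 72 (H) > …
J has the top bid at or above the reserve (€137).
max(second-highest €120, reserve €122) = €122.

J pays €122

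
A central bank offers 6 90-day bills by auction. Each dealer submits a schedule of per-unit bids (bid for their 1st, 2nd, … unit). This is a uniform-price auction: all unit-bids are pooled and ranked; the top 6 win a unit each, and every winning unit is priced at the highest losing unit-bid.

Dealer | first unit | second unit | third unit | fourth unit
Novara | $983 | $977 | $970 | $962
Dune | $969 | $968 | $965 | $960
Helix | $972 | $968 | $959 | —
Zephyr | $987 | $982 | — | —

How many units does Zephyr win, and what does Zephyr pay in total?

Pooled unit-bids ranked (top 6): 987 (Zephyr-1), 983 (Novara-1), 982 (Zephyr-2), 977 (Novara-2), 972 (Helix-1), 970 (Novara-3)
First bid not allocated: $969.
Zephyr wins 2 unit(s) at $969 each.

Zephyr: 2 units, pays $1,938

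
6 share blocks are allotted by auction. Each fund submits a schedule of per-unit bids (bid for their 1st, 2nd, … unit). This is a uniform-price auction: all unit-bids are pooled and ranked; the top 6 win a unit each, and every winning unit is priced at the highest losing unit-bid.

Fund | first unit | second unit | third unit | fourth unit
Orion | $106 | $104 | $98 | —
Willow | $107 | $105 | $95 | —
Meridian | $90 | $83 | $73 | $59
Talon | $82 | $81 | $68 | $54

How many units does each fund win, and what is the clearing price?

Orion 3, Willow 3; clearing price $90

Pooled unit-bids ranked (top 6): 107 (Willow-1), 106 (Orion-1), 105 (Willow-2), 104 (Orion-2), 98 (Orion-3), 95 (Willow-3)
Highest rejected unit-bid = $90.
Allocation: Orion 3, Willow 3.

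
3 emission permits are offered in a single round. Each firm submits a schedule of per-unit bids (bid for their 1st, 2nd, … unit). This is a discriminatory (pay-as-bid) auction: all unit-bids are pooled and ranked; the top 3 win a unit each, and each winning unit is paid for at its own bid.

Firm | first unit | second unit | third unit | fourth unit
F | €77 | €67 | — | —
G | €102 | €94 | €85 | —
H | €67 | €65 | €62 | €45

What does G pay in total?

G pays €281

All unit-bids, highest first — top 3: 102 (G-1), 94 (G-2), 85 (G-3)
Next rejected bid: €77 (not a price — pay-as-bid).
G's winning unit-bids: 102 + 94 + 85 = €281.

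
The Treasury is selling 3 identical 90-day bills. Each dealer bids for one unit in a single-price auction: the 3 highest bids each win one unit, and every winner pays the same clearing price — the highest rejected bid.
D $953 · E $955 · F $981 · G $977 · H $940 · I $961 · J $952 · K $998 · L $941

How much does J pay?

Bids ranked high→low: 998 (K), 981 (F), 977 (G), 961 (I), 955 (E), …
The 3 highest are K, F, G.
Highest unsuccessful bid: $961 → clearing price.
J does not win → pays $0.

J pays $0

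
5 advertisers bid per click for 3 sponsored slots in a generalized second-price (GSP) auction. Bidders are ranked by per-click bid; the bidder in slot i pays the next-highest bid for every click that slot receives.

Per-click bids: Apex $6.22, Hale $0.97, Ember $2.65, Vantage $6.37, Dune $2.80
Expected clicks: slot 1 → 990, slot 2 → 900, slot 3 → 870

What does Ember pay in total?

Ember pays $0.00

Sorting advertisers: $6.37 (Vantage) > $6.22 (Apex) > $2.80 (Dune) > $2.65 (Ember) > …
Ember ranks below slot 3 → no slot, pays nothing.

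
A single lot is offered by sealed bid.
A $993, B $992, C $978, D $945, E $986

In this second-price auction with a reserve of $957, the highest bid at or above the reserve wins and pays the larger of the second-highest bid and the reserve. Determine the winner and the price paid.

Second-price auction with a reserve of $957: the highest bid at or above the reserve wins and pays the larger of the second-highest bid and the reserve.
Sorting bids: 993 (A) > 992 (B) > 986 (E) > 978 (C) > 945 (D)
Highest eligible bid: A at $993.
max(second-highest $992, reserve $957) = $992; the reserve does not bind.

A pays $992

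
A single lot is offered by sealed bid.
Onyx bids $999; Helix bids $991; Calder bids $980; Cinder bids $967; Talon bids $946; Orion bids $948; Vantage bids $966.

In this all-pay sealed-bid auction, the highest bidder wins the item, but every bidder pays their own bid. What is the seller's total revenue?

Sorting bids: 999 (Onyx) > 991 (Helix) > 980 (Calder) > 967 (Cinder) > 966 (Vantage) > 948 (Orion) > …
Every bidder forfeits their bid regardless of winning.
Revenue = 999 + 991 + 980 + 967 + 946 + 948 + 966 = $6,797.

Total revenue: $6,797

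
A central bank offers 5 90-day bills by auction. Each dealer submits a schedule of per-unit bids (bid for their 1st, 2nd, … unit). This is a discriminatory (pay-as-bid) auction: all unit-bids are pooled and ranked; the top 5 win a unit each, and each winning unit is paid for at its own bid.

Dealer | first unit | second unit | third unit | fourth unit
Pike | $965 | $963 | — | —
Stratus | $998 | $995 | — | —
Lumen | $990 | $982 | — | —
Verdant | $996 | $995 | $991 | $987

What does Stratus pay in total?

All unit-bids, highest first — top 5: 998 (Stratus-1), 996 (Verdant-1), 995 (Stratus-2), 995 (Verdant-2), 991 (Verdant-3)
Next rejected bid: $990 (not a price — pay-as-bid).
Stratus's winning unit-bids: 998 + 995 = $1,993.

Stratus pays $1,993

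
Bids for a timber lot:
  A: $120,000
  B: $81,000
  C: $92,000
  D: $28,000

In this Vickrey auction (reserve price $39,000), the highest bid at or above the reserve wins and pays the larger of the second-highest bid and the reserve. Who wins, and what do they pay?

Bids in order: 120,000 (A) > 92,000 (C) > 81,000 (B) > 28,000 (D)
A has the top bid at or above the reserve ($120,000).
max(second-highest $92,000, reserve $39,000) = $92,000; the reserve does not bind.

A pays $92,000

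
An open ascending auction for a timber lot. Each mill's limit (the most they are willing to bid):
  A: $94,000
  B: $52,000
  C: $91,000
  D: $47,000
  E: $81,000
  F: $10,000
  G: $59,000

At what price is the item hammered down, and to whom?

Rule: the price rises until one bidder remains; the winner pays the price at which the last rival dropped out.
Limits in order: 94,000 (A) > 91,000 (C) > 81,000 (E) > 59,000 (G) > 52,000 (B) > 47,000 (D) > …
Bidding ends when C exits at $91,000; A takes it.

A wins at $91,000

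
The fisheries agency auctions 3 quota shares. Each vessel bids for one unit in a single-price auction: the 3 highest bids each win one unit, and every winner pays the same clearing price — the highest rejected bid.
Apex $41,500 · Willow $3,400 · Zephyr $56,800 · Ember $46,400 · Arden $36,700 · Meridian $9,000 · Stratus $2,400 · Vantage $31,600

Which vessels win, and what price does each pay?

Zephyr, Ember, Apex; each pays $36,700

Bids ranked high→low: 56,800 (Zephyr), 46,400 (Ember), 41,500 (Apex), 36,700 (Arden), 31,600 (Vantage), …
The 3 highest are Zephyr, Ember, Apex.
Highest unsuccessful bid: $36,700 → clearing price.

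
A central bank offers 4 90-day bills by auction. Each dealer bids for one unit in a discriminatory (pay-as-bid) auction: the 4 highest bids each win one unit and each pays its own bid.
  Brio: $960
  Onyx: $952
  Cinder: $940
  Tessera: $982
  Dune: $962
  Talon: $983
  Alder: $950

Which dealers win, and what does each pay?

Ordering the bids: 983 (Talon), 982 (Tessera), 962 (Dune), 960 (Brio), 952 (Onyx), 950 (Alder), …
Winners (4 units): Talon, Tessera, Dune, Brio.
Each winner pays its own bid: Talon $983, Tessera $982, Dune $962, Brio $960.

Talon $983, Tessera $982, Dune $962, Brio $960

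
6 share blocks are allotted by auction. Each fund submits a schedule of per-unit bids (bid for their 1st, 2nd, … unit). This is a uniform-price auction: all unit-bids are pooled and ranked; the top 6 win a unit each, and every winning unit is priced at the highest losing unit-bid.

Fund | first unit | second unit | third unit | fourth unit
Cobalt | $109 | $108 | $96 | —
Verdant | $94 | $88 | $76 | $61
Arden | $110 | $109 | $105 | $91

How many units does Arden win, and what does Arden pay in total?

Arden: 3 units, pays $282

Pooled unit-bids ranked (top 6): 110 (Arden-1), 109 (Cobalt-1), 109 (Arden-2), 108 (Cobalt-2), 105 (Arden-3), 96 (Cobalt-3)
Highest rejected unit-bid = $94.
Arden wins 3 unit(s) at $94 each.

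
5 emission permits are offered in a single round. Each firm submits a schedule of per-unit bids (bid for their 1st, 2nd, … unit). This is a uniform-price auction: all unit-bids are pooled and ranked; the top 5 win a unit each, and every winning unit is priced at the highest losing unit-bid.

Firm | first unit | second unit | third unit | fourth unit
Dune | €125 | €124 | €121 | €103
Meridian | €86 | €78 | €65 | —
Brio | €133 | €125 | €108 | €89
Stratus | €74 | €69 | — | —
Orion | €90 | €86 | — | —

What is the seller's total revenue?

Merging the schedules and taking the best 5: 133 (Brio-1), 125 (Dune-1), 125 (Brio-2), 124 (Dune-2), 121 (Dune-3)
The (k+1)-th unit-bid is €108.
Allocation: Brio 2, Dune 3. Every unit priced at €108.
Revenue = 5 × 108 = €540.

Total revenue: €540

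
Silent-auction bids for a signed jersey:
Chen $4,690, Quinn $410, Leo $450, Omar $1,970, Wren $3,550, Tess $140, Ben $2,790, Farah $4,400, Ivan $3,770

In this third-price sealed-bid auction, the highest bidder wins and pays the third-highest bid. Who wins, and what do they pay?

Chen pays $3,770

Bids ranked: 4,690 (Chen) > 4,400 (Farah) > 3,770 (Ivan) > 3,550 (Wren) > 2,790 (Ben) > 1,970 (Omar) > …
Chen is highest; pays the third-highest bid, $3,770.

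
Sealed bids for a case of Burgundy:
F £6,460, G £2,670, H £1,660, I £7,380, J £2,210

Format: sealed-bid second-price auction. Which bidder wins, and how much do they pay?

Sealed-bid second-price auction: the highest bidder wins and pays the second-highest bid.
Bids in order: 7,380 (I) > 6,460 (F) > 2,670 (G) > 2,210 (J) > 1,660 (H)
Second-price: I pays F's bid of £6,460.

I pays £6,460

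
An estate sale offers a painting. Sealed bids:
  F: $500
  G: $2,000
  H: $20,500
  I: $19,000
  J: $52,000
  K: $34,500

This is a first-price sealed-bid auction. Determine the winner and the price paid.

J pays $52,000

First-price sealed-bid auction: the highest bidder wins and pays their own bid.
Bids in order: 52,000 (J) > 34,500 (K) > 20,500 (H) > 19,000 (I) > 2,000 (G) > 500 (F)
First-price: J pays what they bid, $52,000.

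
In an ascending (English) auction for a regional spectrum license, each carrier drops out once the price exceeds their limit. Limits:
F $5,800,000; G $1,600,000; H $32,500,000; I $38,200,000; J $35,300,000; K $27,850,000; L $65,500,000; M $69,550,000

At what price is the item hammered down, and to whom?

M wins at $65,500,000

Rule: the price rises until one bidder remains; the winner pays the price at which the last rival dropped out.
Limits in order: 69,550,000 (M) > 65,500,000 (L) > 38,200,000 (I) > 35,300,000 (J) > 32,500,000 (H) > 27,850,000 (K) > …
L is the last rival to drop out, at $65,500,000; M remains and wins at that price.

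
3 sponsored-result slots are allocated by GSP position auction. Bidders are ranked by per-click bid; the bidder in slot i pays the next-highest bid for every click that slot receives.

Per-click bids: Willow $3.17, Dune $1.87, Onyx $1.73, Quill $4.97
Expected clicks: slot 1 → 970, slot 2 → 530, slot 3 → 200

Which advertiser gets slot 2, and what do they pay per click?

Willow; $1.87 per click

Ranked by bid: $4.97 (Quill) > $3.17 (Willow) > $1.87 (Dune) > $1.73 (Onyx)
Slot 2 goes to the second-ranked bidder, Willow, who pays the next bid down: $1.87/click.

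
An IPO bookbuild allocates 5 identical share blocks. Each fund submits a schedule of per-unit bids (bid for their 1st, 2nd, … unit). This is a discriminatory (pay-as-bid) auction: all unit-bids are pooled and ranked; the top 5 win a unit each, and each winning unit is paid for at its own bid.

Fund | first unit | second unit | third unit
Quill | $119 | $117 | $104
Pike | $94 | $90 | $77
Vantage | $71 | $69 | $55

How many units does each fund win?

Pooled unit-bids ranked (top 5): 119 (Quill-1), 117 (Quill-2), 104 (Quill-3), 94 (Pike-1), 90 (Pike-2)
Next rejected bid: $77 (not a price — pay-as-bid).
Allocation: Pike 2, Quill 3.

Pike 2, Quill 3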